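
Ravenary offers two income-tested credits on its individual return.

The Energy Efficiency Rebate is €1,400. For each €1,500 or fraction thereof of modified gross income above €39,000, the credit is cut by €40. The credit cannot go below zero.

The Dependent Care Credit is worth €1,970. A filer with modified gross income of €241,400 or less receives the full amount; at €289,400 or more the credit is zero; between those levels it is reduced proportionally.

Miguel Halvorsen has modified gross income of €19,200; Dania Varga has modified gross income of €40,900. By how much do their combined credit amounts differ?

Miguel (€19,200): Energy Efficiency Rebate: €19,200 is at or below the €39,000 threshold, so the full €1,400 applies. Dependent Care Credit: €19,200 is at or below the €241,400 threshold, so the full €1,970 applies. total €1,400 + €1,970 = €3,370
Dania (€40,900): Energy Efficiency Rebate: income exceeds €39,000 by €1,900, which is 2 full-or-partial €1,500 increments; reduction = 2 × €40 = €80, leaving €1,320. Dependent Care Credit: €40,900 is at or below the €241,400 threshold, so the full €1,970 applies. total €1,320 + €1,970 = €3,290
Difference: |€3,370 − €3,290| = €80.

€80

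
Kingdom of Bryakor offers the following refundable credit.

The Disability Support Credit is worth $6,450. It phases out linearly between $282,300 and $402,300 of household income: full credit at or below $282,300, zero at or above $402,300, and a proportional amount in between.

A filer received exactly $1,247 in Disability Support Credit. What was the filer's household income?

$379,100

$1,247 is 1,247/6,450 of the full $6,450, so 5,203/6,450 of the $120,000 range has been used: income = $282,300 + $120,000 × 5,203/6,450 = $379,100.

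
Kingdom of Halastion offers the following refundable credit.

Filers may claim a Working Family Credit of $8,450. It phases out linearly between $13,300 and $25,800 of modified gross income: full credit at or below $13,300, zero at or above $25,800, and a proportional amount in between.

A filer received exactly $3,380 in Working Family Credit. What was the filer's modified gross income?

$20,800

$3,380 is 3,380/8,450 of the full $8,450, so 5,070/8,450 of the $12,500 range has been used: income = $13,300 + $12,500 × 5,070/8,450 = $20,800.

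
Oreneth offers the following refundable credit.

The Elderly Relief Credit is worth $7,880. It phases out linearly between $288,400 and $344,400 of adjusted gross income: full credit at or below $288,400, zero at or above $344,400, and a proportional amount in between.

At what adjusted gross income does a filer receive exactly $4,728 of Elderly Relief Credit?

$4,728 is 4,728/7,880 of the full $7,880, so 3,152/7,880 of the $56,000 range has been used: income = $288,400 + $56,000 × 3,152/7,880 = $310,800.

$310,800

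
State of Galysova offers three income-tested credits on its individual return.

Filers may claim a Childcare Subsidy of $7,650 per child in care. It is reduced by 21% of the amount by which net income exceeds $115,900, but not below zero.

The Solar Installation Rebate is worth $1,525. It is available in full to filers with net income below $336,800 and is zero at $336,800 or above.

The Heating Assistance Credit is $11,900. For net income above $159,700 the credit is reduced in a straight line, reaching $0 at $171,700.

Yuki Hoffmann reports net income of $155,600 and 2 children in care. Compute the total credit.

$20,388

Childcare Subsidy: base = 2 × $7,650 = $15,300. 21% of the $39,700 excess over $115,900 is $8,337; credit = $15,300 − $8,337 = $6,963.
Solar Installation Rebate: $155,600 is below the $336,800 cutoff, so the full $1,525 applies.
Heating Assistance Credit: $155,600 is at or below the $159,700 threshold, so the full $11,900 applies.
Total: $6,963 + $1,525 + $11,900 = $20,388.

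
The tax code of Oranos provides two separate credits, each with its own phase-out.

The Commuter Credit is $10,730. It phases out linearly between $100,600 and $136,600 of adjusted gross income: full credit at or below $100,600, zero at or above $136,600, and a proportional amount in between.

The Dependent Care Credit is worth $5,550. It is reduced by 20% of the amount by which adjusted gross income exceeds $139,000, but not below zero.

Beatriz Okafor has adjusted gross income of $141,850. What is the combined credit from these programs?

$4,980

Commuter Credit: $141,850 is at or above $136,600, so the credit is $0.
Dependent Care Credit: 20% of the $2,850 excess over $139,000 is $570; credit = $5,550 − $570 = $4,980.
Total: $0 + $4,980 = $4,980.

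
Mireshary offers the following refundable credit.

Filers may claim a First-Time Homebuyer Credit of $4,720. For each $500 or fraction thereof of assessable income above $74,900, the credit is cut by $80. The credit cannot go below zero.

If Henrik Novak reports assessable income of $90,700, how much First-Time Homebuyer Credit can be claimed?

$2,160

First-Time Homebuyer Credit: income exceeds $74,900 by $15,800, which is 32 full-or-partial $500 increments; reduction = 32 × $80 = $2,560, leaving $2,160.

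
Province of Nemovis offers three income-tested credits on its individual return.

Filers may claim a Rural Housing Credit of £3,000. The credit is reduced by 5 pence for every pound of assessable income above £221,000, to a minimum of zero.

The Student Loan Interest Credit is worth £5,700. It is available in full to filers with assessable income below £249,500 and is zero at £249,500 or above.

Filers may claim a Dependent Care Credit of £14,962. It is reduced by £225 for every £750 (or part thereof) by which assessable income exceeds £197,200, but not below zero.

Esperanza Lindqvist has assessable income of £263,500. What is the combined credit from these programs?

Rural Housing Credit: 5% of the £42,500 excess over £221,000 is £2,125; credit = £3,000 − £2,125 = £875.
Student Loan Interest Credit: £263,500 meets or exceeds the £249,500 cutoff, so the credit is £0.
Dependent Care Credit: income exceeds £197,200 by £66,300 → 89 increments × £225 = £20,025 ≥ base, so the credit is £0.
Total: £875 + £0 + £0 = £875.

£875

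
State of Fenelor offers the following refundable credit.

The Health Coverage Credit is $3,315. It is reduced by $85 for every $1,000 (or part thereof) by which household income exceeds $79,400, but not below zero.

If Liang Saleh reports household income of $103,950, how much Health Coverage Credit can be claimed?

$1,190

Health Coverage Credit: income exceeds $79,400 by $24,550, which is 25 full-or-partial $1,000 increments; reduction = 25 × $85 = $2,125, leaving $1,190.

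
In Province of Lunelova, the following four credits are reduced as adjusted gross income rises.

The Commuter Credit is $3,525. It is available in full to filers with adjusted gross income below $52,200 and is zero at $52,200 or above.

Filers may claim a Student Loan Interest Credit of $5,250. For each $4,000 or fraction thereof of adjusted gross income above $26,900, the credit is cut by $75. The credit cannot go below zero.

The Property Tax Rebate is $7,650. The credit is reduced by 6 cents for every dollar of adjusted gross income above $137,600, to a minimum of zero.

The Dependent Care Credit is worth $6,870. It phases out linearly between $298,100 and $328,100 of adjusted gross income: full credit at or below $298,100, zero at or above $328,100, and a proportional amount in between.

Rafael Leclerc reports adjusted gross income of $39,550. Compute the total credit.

$22,995

Commuter Credit: $39,550 is below the $52,200 cutoff, so the full $3,525 applies.
Student Loan Interest Credit: income exceeds $26,900 by $12,650, which is 4 full-or-partial $4,000 increments; reduction = 4 × $75 = $300, leaving $4,950.
Property Tax Rebate: $39,550 is at or below the $137,600 threshold, so the full $7,650 applies.
Dependent Care Credit: $39,550 is at or below the $298,100 threshold, so the full $6,870 applies.
Total: $3,525 + $4,950 + $7,650 + $6,870 = $22,995.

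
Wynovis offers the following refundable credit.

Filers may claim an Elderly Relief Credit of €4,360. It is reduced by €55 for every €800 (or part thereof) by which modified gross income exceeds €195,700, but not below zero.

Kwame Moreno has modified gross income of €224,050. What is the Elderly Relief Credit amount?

Elderly Relief Credit: income exceeds €195,700 by €28,350, which is 36 full-or-partial €800 increments; reduction = 36 × €55 = €1,980, leaving €2,380.

€2,380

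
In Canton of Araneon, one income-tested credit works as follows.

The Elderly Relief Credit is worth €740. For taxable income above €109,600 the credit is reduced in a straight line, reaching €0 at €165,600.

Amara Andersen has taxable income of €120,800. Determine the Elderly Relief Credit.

€592

Elderly Relief Credit: €120,800 is €11,200 into a €56,000 phase-out range, leaving 44,800/56,000 of the credit: €740 × 44,800/56,000 = €592.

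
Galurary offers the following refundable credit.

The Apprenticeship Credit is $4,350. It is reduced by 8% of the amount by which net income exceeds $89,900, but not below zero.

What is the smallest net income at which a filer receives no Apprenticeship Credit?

$144,275

The credit falls by 8% of each dollar above $89,900, so it reaches zero when the excess is $4,350 / 8% = $54,375: income = $89,900 + $54,375 = $144,275.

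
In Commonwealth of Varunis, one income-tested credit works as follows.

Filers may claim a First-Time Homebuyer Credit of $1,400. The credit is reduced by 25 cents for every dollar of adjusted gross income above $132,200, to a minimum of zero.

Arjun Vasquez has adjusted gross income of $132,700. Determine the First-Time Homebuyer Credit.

First-Time Homebuyer Credit: 25% of the $500 excess over $132,200 is $125; credit = $1,400 − $125 = $1,275.

$1,275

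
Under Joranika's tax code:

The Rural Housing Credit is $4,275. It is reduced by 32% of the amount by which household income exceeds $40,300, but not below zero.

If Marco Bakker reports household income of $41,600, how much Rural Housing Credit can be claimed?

Rural Housing Credit: 32% of the $1,300 excess over $40,300 is $416; credit = $4,275 − $416 = $3,859.

$3,859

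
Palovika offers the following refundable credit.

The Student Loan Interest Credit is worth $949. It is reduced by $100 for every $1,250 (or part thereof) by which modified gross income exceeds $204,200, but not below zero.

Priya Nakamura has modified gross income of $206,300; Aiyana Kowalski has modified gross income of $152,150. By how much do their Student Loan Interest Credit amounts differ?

$200

Priya ($206,300): Student Loan Interest Credit: income exceeds $204,200 by $2,100, which is 2 full-or-partial $1,250 increments; reduction = 2 × $100 = $200, leaving $749.
Aiyana ($152,150): Student Loan Interest Credit: $152,150 is at or below the $204,200 threshold, so the full $949 applies.
Difference: |$749 − $949| = $200.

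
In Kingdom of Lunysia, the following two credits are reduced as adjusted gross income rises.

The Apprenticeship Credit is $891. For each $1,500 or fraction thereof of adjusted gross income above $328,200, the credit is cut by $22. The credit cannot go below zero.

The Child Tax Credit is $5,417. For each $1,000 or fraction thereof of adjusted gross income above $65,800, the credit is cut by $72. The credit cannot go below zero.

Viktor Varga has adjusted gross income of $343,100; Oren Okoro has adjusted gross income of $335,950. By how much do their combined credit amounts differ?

Viktor ($343,100): Apprenticeship Credit: income exceeds $328,200 by $14,900, which is 10 full-or-partial $1,500 increments; reduction = 10 × $22 = $220, leaving $671. Child Tax Credit: income exceeds $65,800 by $277,300 → 278 increments × $72 = $20,016 ≥ base, so the credit is $0. total $671 + $0 = $671
Oren ($335,950): Apprenticeship Credit: income exceeds $328,200 by $7,750, which is 6 full-or-partial $1,500 increments; reduction = 6 × $22 = $132, leaving $759. Child Tax Credit: income exceeds $65,800 by $270,150 → 271 increments × $72 = $19,512 ≥ base, so the credit is $0. total $759 + $0 = $759
Difference: |$671 − $759| = $88.

$88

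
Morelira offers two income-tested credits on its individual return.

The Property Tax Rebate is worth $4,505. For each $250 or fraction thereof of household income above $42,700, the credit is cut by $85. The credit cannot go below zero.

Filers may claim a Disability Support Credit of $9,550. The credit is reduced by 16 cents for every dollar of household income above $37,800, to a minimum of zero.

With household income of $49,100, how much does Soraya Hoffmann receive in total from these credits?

Property Tax Rebate: income exceeds $42,700 by $6,400, which is 26 full-or-partial $250 increments; reduction = 26 × $85 = $2,210, leaving $2,295.
Disability Support Credit: 16% of the $11,300 excess over $37,800 is $1,808; credit = $9,550 − $1,808 = $7,742.
Total: $2,295 + $7,742 = $10,037.

$10,037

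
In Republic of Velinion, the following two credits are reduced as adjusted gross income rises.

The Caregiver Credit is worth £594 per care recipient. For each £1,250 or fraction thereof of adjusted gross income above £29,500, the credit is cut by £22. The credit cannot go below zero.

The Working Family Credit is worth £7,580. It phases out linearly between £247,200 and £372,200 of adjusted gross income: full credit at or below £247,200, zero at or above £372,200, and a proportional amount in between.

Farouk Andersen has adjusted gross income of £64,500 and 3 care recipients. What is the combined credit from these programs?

Caregiver Credit: base = 3 × £594 = £1,782. income exceeds £29,500 by £35,000, which is 28 full-or-partial £1,250 increments; reduction = 28 × £22 = £616, leaving £1,166.
Working Family Credit: £64,500 is at or below the £247,200 threshold, so the full £7,580 applies.
Total: £1,166 + £7,580 = £8,746.

£8,746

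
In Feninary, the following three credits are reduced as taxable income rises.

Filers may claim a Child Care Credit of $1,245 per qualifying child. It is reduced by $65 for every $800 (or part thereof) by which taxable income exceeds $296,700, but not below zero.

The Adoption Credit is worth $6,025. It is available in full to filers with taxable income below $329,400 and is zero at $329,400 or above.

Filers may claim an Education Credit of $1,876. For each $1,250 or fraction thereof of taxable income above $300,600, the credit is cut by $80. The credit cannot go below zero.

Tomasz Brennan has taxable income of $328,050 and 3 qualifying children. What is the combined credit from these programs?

$7,276

Child Care Credit: base = 3 × $1,245 = $3,735. income exceeds $296,700 by $31,350, which is 40 full-or-partial $800 increments; reduction = 40 × $65 = $2,600, leaving $1,135.
Adoption Credit: $328,050 is below the $329,400 cutoff, so the full $6,025 applies.
Education Credit: income exceeds $300,600 by $27,450, which is 22 full-or-partial $1,250 increments; reduction = 22 × $80 = $1,760, leaving $116.
Total: $1,135 + $6,025 + $116 = $7,276.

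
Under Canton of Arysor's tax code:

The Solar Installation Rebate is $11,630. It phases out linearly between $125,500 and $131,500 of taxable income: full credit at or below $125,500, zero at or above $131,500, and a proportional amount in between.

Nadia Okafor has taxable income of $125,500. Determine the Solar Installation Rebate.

Solar Installation Rebate: $125,500 is at or below the $125,500 threshold, so the full $11,630 applies.

$11,630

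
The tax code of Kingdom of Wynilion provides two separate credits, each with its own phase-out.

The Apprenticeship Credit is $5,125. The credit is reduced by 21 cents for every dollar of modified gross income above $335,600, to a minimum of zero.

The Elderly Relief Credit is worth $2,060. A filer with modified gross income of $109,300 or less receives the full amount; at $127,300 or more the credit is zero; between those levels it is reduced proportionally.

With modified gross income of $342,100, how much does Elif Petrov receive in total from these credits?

$3,760

Apprenticeship Credit: 21% of the $6,500 excess over $335,600 is $1,365; credit = $5,125 − $1,365 = $3,760.
Elderly Relief Credit: $342,100 is at or above $127,300, so the credit is $0.
Total: $3,760 + $0 = $3,760.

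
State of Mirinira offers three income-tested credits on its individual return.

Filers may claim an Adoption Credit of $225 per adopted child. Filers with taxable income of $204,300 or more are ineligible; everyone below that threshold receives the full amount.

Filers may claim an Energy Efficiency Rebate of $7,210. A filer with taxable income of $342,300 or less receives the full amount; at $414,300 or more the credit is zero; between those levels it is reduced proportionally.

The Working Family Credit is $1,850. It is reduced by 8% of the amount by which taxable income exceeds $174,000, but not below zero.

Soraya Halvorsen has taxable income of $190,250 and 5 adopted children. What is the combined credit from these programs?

Adoption Credit: base = 5 × $225 = $1,125. $190,250 is below the $204,300 cutoff, so the full $1,125 applies.
Energy Efficiency Rebate: $190,250 is at or below the $342,300 threshold, so the full $7,210 applies.
Working Family Credit: 8% of the $16,250 excess over $174,000 is $1,300; credit = $1,850 − $1,300 = $550.
Total: $1,125 + $7,210 + $550 = $8,885.

$8,885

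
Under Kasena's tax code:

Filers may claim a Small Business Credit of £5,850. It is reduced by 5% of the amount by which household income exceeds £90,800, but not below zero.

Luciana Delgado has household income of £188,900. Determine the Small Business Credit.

£945

Small Business Credit: 5% of the £98,100 excess over £90,800 is £4,905; credit = £5,850 − £4,905 = £945.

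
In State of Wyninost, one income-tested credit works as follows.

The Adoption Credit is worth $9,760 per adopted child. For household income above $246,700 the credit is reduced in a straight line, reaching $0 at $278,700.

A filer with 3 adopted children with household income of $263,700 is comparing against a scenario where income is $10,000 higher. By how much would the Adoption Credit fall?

At $263,700 — base = 3 × $9,760 = $29,280. $263,700 is $17,000 into a $32,000 phase-out range, leaving 15,000/32,000 of the credit: $29,280 × 15,000/32,000 = $13,725.
At $273,700 — base = 3 × $9,760 = $29,280. $273,700 is $27,000 into a $32,000 phase-out range, leaving 5,000/32,000 of the credit: $29,280 × 5,000/32,000 = $4,575.
Lost: $13,725 − $4,575 = $9,150.

$9,150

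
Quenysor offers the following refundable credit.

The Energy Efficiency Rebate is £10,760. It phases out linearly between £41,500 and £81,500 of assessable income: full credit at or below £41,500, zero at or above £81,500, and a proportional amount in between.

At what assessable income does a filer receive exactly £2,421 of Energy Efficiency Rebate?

£2,421 is 2,421/10,760 of the full £10,760, so 8,339/10,760 of the £40,000 range has been used: income = £41,500 + £40,000 × 8,339/10,760 = £72,500.

£72,500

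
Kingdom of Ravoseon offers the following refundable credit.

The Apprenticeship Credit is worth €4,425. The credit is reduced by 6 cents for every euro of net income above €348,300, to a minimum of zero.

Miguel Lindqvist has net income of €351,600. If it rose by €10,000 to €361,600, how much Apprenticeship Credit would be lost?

At €351,600 — 6% of the €3,300 excess over €348,300 is €198; credit = €4,425 − €198 = €4,227.
At €361,600 — 6% of the €13,300 excess over €348,300 is €798; credit = €4,425 − €798 = €3,627.
Lost: €4,227 − €3,627 = €600.

€600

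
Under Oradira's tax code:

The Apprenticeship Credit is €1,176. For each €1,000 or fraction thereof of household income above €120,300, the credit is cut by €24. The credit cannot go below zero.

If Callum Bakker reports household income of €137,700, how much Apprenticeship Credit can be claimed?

Apprenticeship Credit: income exceeds €120,300 by €17,400, which is 18 full-or-partial €1,000 increments; reduction = 18 × €24 = €432, leaving €744.

€744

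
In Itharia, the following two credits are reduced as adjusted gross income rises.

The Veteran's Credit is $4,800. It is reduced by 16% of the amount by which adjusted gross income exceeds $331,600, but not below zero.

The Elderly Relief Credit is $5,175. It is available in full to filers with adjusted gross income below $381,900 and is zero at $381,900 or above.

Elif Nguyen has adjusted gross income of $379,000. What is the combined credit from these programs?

Veteran's Credit: 16% of the $47,400 excess over $331,600 is $7,584 ≥ base, so the credit is $0.
Elderly Relief Credit: $379,000 is below the $381,900 cutoff, so the full $5,175 applies.
Total: $0 + $5,175 = $5,175.

$5,175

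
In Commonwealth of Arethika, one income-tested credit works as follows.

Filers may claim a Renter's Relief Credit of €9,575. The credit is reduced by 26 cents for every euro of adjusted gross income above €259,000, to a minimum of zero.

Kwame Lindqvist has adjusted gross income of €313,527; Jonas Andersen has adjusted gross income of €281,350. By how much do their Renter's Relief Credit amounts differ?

Kwame (€313,527): Renter's Relief Credit: 26% of the €54,527 excess over €259,000 is €14,177.02 ≥ base, so the credit is €0.
Jonas (€281,350): Renter's Relief Credit: 26% of the €22,350 excess over €259,000 is €5,811; credit = €9,575 − €5,811 = €3,764.
Difference: |€0 − €3,764| = €3,764.

€3,764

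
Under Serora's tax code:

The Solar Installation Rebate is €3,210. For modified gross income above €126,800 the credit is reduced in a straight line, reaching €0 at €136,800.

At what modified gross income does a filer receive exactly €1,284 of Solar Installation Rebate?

€1,284 is 1,284/3,210 of the full €3,210, so 1,926/3,210 of the €10,000 range has been used: income = €126,800 + €10,000 × 1,926/3,210 = €132,800.

€132,800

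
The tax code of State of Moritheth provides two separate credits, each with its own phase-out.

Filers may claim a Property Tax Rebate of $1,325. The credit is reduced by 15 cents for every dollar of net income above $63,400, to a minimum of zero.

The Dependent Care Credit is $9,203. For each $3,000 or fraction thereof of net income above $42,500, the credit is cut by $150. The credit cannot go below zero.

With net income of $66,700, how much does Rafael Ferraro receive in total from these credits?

Property Tax Rebate: 15% of the $3,300 excess over $63,400 is $495; credit = $1,325 − $495 = $830.
Dependent Care Credit: income exceeds $42,500 by $24,200, which is 9 full-or-partial $3,000 increments; reduction = 9 × $150 = $1,350, leaving $7,853.
Total: $830 + $7,853 = $8,683.

$8,683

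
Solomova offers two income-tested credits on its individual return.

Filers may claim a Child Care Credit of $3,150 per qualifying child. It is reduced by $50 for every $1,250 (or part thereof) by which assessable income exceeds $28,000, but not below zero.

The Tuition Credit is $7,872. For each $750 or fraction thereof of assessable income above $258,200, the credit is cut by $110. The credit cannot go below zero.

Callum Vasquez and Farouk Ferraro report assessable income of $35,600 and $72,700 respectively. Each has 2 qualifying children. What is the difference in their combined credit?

Callum ($35,600): Child Care Credit: base = 2 × $3,150 = $6,300. income exceeds $28,000 by $7,600, which is 7 full-or-partial $1,250 increments; reduction = 7 × $50 = $350, leaving $5,950. Tuition Credit: $35,600 is at or below the $258,200 threshold, so the full $7,872 applies. total $5,950 + $7,872 = $13,822
Farouk ($72,700): Child Care Credit: base = 2 × $3,150 = $6,300. income exceeds $28,000 by $44,700, which is 36 full-or-partial $1,250 increments; reduction = 36 × $50 = $1,800, leaving $4,500. Tuition Credit: $72,700 is at or below the $258,200 threshold, so the full $7,872 applies. total $4,500 + $7,872 = $12,372
Difference: |$13,822 − $12,372| = $1,450.

$1,450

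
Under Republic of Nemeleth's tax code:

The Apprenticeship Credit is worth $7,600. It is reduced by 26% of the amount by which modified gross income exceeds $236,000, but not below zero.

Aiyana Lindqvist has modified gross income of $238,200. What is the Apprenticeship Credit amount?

$7,028

Apprenticeship Credit: 26% of the $2,200 excess over $236,000 is $572; credit = $7,600 − $572 = $7,028.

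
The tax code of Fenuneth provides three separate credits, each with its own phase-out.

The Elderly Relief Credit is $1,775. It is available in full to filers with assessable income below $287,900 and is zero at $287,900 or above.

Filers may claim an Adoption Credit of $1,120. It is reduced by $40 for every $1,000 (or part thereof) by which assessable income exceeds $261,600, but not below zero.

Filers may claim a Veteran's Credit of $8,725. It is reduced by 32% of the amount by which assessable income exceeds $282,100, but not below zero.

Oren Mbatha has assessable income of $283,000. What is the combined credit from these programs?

Elderly Relief Credit: $283,000 is below the $287,900 cutoff, so the full $1,775 applies.
Adoption Credit: income exceeds $261,600 by $21,400, which is 22 full-or-partial $1,000 increments; reduction = 22 × $40 = $880, leaving $240.
Veteran's Credit: 32% of the $900 excess over $282,100 is $288; credit = $8,725 − $288 = $8,437.
Total: $1,775 + $240 + $8,437 = $10,452.

$10,452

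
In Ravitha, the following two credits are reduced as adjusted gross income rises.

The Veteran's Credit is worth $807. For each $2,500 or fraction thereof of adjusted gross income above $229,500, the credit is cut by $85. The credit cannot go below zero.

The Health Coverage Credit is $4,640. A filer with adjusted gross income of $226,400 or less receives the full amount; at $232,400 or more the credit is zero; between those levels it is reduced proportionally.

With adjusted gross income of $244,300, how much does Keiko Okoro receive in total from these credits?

Veteran's Credit: income exceeds $229,500 by $14,800, which is 6 full-or-partial $2,500 increments; reduction = 6 × $85 = $510, leaving $297.
Health Coverage Credit: $244,300 is at or above $232,400, so the credit is $0.
Total: $297 + $0 = $297.

$297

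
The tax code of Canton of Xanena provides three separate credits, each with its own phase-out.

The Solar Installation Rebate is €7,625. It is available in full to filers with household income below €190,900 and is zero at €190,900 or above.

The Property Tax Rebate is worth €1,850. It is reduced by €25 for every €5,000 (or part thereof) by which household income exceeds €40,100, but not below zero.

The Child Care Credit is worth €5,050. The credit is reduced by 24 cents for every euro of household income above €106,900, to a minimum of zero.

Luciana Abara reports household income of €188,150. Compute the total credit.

€8,725

Solar Installation Rebate: €188,150 is below the €190,900 cutoff, so the full €7,625 applies.
Property Tax Rebate: income exceeds €40,100 by €148,050, which is 30 full-or-partial €5,000 increments; reduction = 30 × €25 = €750, leaving €1,100.
Child Care Credit: 24% of the €81,250 excess over €106,900 is €19,500 ≥ base, so the credit is €0.
Total: €7,625 + €1,100 + €0 = €8,725.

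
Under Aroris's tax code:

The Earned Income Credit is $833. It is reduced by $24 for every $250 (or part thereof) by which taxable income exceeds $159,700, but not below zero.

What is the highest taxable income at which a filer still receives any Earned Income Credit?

After 34 increments the reduction is 34 × $24 = $816, leaving $17; one more increment wipes it out. Increment 34 ends at excess 34 × $250 = $8,500, so the highest qualifying income is $159,700 + $8,500 = $168,200.

$168,200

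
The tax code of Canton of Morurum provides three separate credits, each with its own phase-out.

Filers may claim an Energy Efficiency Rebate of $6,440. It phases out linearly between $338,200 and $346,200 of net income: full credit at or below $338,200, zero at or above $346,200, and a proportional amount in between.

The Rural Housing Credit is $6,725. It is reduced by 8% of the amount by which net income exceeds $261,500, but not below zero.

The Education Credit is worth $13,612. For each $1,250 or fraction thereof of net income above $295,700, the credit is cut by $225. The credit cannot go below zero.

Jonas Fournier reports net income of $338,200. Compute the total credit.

$12,991

Energy Efficiency Rebate: $338,200 is at or below the $338,200 threshold, so the full $6,440 applies.
Rural Housing Credit: 8% of the $76,700 excess over $261,500 is $6,136; credit = $6,725 − $6,136 = $589.
Education Credit: income exceeds $295,700 by $42,500, which is 34 full-or-partial $1,250 increments; reduction = 34 × $225 = $7,650, leaving $5,962.
Total: $6,440 + $589 + $5,962 = $12,991.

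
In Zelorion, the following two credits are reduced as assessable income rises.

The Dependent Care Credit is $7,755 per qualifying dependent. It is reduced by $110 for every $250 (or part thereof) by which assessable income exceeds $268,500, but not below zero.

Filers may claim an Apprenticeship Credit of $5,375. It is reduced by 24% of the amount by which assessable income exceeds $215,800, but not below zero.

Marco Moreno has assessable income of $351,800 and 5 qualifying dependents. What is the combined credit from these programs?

Dependent Care Credit: base = 5 × $7,755 = $38,775. income exceeds $268,500 by $83,300, which is 334 full-or-partial $250 increments; reduction = 334 × $110 = $36,740, leaving $2,035.
Apprenticeship Credit: 24% of the $136,000 excess over $215,800 is $32,640 ≥ base, so the credit is $0.
Total: $2,035 + $0 = $2,035.

$2,035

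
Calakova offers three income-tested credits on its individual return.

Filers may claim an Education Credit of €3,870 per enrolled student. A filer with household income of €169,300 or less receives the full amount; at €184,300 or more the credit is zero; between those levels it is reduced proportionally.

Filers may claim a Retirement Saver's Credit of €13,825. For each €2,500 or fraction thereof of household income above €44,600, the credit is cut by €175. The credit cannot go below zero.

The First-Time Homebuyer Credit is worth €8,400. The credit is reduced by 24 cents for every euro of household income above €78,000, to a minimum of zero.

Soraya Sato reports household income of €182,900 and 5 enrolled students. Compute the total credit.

Education Credit: base = 5 × €3,870 = €19,350. €182,900 is €13,600 into a €15,000 phase-out range, leaving 1,400/15,000 of the credit: €19,350 × 1,400/15,000 = €1,806.
Retirement Saver's Credit: income exceeds €44,600 by €138,300, which is 56 full-or-partial €2,500 increments; reduction = 56 × €175 = €9,800, leaving €4,025.
First-Time Homebuyer Credit: 24% of the €104,900 excess over €78,000 is €25,176 ≥ base, so the credit is €0.
Total: €1,806 + €4,025 + €0 = €5,831.

€5,831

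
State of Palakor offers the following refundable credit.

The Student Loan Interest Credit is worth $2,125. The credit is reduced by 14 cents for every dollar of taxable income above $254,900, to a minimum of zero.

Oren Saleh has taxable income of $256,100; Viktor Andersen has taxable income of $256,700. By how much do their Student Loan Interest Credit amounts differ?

$84

Oren ($256,100): Student Loan Interest Credit: 14% of the $1,200 excess over $254,900 is $168; credit = $2,125 − $168 = $1,957.
Viktor ($256,700): Student Loan Interest Credit: 14% of the $1,800 excess over $254,900 is $252; credit = $2,125 − $252 = $1,873.
Difference: |$1,957 − $1,873| = $84.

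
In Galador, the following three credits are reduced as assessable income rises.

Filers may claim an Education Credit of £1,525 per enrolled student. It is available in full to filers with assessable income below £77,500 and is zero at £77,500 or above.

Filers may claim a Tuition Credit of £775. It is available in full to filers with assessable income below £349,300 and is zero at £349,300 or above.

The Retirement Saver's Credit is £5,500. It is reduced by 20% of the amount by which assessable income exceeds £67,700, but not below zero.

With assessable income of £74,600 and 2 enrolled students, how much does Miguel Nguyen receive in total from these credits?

Education Credit: base = 2 × £1,525 = £3,050. £74,600 is below the £77,500 cutoff, so the full £3,050 applies.
Tuition Credit: £74,600 is below the £349,300 cutoff, so the full £775 applies.
Retirement Saver's Credit: 20% of the £6,900 excess over £67,700 is £1,380; credit = £5,500 − £1,380 = £4,120.
Total: £3,050 + £775 + £4,120 = £7,945.

£7,945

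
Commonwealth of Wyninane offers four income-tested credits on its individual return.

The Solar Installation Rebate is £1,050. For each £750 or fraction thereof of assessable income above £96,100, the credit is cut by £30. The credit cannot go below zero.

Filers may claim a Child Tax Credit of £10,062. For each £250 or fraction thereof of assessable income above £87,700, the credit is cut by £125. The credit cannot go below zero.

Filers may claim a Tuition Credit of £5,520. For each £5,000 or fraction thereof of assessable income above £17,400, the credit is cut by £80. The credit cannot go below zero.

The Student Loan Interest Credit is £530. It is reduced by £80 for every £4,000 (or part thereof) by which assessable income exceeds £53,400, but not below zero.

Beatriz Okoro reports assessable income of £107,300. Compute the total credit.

Solar Installation Rebate: income exceeds £96,100 by £11,200, which is 15 full-or-partial £750 increments; reduction = 15 × £30 = £450, leaving £600.
Child Tax Credit: income exceeds £87,700 by £19,600, which is 79 full-or-partial £250 increments; reduction = 79 × £125 = £9,875, leaving £187.
Tuition Credit: income exceeds £17,400 by £89,900, which is 18 full-or-partial £5,000 increments; reduction = 18 × £80 = £1,440, leaving £4,080.
Student Loan Interest Credit: income exceeds £53,400 by £53,900 → 14 increments × £80 = £1,120 ≥ base, so the credit is £0.
Total: £600 + £187 + £4,080 + £0 = £4,867.

£4,867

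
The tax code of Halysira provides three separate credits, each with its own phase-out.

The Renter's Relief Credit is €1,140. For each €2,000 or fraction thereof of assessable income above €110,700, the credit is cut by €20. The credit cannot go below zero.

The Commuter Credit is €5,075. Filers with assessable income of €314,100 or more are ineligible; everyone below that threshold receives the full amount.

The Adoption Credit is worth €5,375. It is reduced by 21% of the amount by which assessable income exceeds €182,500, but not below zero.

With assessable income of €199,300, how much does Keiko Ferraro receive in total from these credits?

€7,162

Renter's Relief Credit: income exceeds €110,700 by €88,600, which is 45 full-or-partial €2,000 increments; reduction = 45 × €20 = €900, leaving €240.
Commuter Credit: €199,300 is below the €314,100 cutoff, so the full €5,075 applies.
Adoption Credit: 21% of the €16,800 excess over €182,500 is €3,528; credit = €5,375 − €3,528 = €1,847.
Total: €240 + €5,075 + €1,847 = €7,162.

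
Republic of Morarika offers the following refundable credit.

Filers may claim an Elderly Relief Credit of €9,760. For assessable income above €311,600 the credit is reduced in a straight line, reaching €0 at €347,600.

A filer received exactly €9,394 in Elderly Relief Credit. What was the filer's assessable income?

€9,394 is 9,394/9,760 of the full €9,760, so 366/9,760 of the €36,000 range has been used: income = €311,600 + €36,000 × 366/9,760 = €312,950.

€312,950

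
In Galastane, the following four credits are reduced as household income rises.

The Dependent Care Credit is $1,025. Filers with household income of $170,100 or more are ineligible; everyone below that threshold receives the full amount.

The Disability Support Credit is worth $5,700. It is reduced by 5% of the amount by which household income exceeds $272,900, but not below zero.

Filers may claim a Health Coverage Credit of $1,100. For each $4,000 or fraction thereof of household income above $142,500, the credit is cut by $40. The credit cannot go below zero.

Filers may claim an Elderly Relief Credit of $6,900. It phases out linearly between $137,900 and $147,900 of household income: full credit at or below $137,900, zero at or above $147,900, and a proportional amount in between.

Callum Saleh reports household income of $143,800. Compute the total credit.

Dependent Care Credit: $143,800 is below the $170,100 cutoff, so the full $1,025 applies.
Disability Support Credit: $143,800 is at or below the $272,900 threshold, so the full $5,700 applies.
Health Coverage Credit: income exceeds $142,500 by $1,300, which is 1 full-or-partial $4,000 increment; reduction = 1 × $40 = $40, leaving $1,060.
Elderly Relief Credit: $143,800 is $5,900 into a $10,000 phase-out range, leaving 4,100/10,000 of the credit: $6,900 × 4,100/10,000 = $2,829.
Total: $1,025 + $5,700 + $1,060 + $2,829 = $10,614.

$10,614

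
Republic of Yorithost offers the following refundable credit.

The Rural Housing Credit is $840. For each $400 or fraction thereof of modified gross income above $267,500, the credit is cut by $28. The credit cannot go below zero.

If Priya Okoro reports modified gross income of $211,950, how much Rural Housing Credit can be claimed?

$840

Rural Housing Credit: $211,950 is at or below the $267,500 threshold, so the full $840 applies.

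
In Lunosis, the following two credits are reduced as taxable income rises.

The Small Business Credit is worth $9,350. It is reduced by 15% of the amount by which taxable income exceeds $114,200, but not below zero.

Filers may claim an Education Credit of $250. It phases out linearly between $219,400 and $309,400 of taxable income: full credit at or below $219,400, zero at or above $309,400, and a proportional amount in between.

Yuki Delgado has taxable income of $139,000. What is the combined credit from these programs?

Small Business Credit: 15% of the $24,800 excess over $114,200 is $3,720; credit = $9,350 − $3,720 = $5,630.
Education Credit: $139,000 is at or below the $219,400 threshold, so the full $250 applies.
Total: $5,630 + $250 = $5,880.

$5,880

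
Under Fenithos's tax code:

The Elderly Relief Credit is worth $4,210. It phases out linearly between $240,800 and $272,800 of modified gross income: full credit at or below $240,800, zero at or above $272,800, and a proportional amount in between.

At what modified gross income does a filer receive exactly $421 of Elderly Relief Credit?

$269,600

$421 is 421/4,210 of the full $4,210, so 3,789/4,210 of the $32,000 range has been used: income = $240,800 + $32,000 × 3,789/4,210 = $269,600.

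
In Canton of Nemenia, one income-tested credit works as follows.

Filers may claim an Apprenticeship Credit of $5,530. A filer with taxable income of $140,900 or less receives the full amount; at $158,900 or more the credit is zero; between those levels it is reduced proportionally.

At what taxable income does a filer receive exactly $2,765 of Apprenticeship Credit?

$2,765 is 2,765/5,530 of the full $5,530, so 2,765/5,530 of the $18,000 range has been used: income = $140,900 + $18,000 × 2,765/5,530 = $149,900.

$149,900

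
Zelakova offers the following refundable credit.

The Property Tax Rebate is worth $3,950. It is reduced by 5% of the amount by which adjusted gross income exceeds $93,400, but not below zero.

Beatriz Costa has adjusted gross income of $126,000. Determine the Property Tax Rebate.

Property Tax Rebate: 5% of the $32,600 excess over $93,400 is $1,630; credit = $3,950 − $1,630 = $2,320.

$2,320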